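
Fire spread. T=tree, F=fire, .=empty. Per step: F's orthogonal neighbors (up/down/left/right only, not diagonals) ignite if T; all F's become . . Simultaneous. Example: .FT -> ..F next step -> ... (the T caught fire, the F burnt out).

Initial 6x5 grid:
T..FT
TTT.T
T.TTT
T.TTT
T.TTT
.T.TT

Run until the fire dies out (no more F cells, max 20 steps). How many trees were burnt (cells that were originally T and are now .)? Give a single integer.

Step 1: +1 fires, +1 burnt (F count now 1)
Step 2: +1 fires, +1 burnt (F count now 1)
Step 3: +1 fires, +1 burnt (F count now 1)
Step 4: +2 fires, +1 burnt (F count now 2)
Step 5: +3 fires, +2 burnt (F count now 3)
Step 6: +4 fires, +3 burnt (F count now 4)
Step 7: +3 fires, +4 burnt (F count now 3)
Step 8: +1 fires, +3 burnt (F count now 1)
Step 9: +2 fires, +1 burnt (F count now 2)
Step 10: +1 fires, +2 burnt (F count now 1)
Step 11: +1 fires, +1 burnt (F count now 1)
Step 12: +0 fires, +1 burnt (F count now 0)
Fire out after step 12
Initially T: 21, now '.': 29
Total burnt (originally-T cells now '.'): 20

Answer: 20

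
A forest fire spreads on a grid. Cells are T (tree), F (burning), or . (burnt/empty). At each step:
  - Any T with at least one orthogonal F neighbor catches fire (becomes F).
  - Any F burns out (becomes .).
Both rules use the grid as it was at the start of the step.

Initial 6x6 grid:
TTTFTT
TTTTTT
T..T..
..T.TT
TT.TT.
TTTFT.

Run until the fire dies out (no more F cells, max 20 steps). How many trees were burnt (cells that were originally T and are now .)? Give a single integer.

Answer: 23

Derivation:
Step 1: +6 fires, +2 burnt (F count now 6)
Step 2: +7 fires, +6 burnt (F count now 7)
Step 3: +6 fires, +7 burnt (F count now 6)
Step 4: +3 fires, +6 burnt (F count now 3)
Step 5: +1 fires, +3 burnt (F count now 1)
Step 6: +0 fires, +1 burnt (F count now 0)
Fire out after step 6
Initially T: 24, now '.': 35
Total burnt (originally-T cells now '.'): 23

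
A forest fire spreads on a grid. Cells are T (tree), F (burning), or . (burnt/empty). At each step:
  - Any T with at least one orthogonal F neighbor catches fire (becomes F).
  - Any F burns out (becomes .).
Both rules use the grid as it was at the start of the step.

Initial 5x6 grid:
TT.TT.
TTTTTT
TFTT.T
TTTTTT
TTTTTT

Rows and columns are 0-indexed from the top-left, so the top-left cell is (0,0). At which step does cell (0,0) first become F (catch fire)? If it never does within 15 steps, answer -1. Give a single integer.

Step 1: cell (0,0)='T' (+4 fires, +1 burnt)
Step 2: cell (0,0)='T' (+7 fires, +4 burnt)
Step 3: cell (0,0)='F' (+5 fires, +7 burnt)
  -> target ignites at step 3
Step 4: cell (0,0)='.' (+4 fires, +5 burnt)
Step 5: cell (0,0)='.' (+4 fires, +4 burnt)
Step 6: cell (0,0)='.' (+2 fires, +4 burnt)
Step 7: cell (0,0)='.' (+0 fires, +2 burnt)
  fire out at step 7

3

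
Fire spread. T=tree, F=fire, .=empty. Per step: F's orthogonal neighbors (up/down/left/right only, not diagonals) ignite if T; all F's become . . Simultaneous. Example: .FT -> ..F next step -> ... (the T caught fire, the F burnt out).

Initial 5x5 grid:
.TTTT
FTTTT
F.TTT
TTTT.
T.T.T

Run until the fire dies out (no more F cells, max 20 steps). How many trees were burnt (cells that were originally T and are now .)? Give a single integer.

Step 1: +2 fires, +2 burnt (F count now 2)
Step 2: +4 fires, +2 burnt (F count now 4)
Step 3: +4 fires, +4 burnt (F count now 4)
Step 4: +5 fires, +4 burnt (F count now 5)
Step 5: +2 fires, +5 burnt (F count now 2)
Step 6: +0 fires, +2 burnt (F count now 0)
Fire out after step 6
Initially T: 18, now '.': 24
Total burnt (originally-T cells now '.'): 17

Answer: 17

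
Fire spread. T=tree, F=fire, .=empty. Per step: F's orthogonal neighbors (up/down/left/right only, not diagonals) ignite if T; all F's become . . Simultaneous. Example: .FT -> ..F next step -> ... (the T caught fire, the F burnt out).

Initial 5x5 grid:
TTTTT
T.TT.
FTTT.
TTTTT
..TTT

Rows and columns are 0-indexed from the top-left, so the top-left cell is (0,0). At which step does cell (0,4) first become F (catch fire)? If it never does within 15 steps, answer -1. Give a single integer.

Step 1: cell (0,4)='T' (+3 fires, +1 burnt)
Step 2: cell (0,4)='T' (+3 fires, +3 burnt)
Step 3: cell (0,4)='T' (+4 fires, +3 burnt)
Step 4: cell (0,4)='T' (+4 fires, +4 burnt)
Step 5: cell (0,4)='T' (+3 fires, +4 burnt)
Step 6: cell (0,4)='F' (+2 fires, +3 burnt)
  -> target ignites at step 6
Step 7: cell (0,4)='.' (+0 fires, +2 burnt)
  fire out at step 7

6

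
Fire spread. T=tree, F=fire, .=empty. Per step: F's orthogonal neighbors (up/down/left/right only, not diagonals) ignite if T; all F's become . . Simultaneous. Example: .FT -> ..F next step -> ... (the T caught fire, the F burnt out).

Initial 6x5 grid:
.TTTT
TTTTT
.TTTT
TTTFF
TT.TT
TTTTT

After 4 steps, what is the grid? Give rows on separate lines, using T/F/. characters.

Step 1: 5 trees catch fire, 2 burn out
  .TTTT
  TTTTT
  .TTFF
  TTF..
  TT.FF
  TTTTT
Step 2: 6 trees catch fire, 5 burn out
  .TTTT
  TTTFF
  .TF..
  TF...
  TT...
  TTTFF
Step 3: 7 trees catch fire, 6 burn out
  .TTFF
  TTF..
  .F...
  F....
  TF...
  TTF..
Step 4: 4 trees catch fire, 7 burn out
  .TF..
  TF...
  .....
  .....
  F....
  TF...

.TF..
TF...
.....
.....
F....
TF...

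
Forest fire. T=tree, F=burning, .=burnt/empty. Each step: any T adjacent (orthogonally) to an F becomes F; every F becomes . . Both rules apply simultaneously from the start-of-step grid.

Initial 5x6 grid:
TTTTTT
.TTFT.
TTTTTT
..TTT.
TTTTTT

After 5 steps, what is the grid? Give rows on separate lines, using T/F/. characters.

Step 1: 4 trees catch fire, 1 burn out
  TTTFTT
  .TF.F.
  TTTFTT
  ..TTT.
  TTTTTT
Step 2: 6 trees catch fire, 4 burn out
  TTF.FT
  .F....
  TTF.FT
  ..TFT.
  TTTTTT
Step 3: 7 trees catch fire, 6 burn out
  TF...F
  ......
  TF...F
  ..F.F.
  TTTFTT
Step 4: 4 trees catch fire, 7 burn out
  F.....
  ......
  F.....
  ......
  TTF.FT
Step 5: 2 trees catch fire, 4 burn out
  ......
  ......
  ......
  ......
  TF...F

......
......
......
......
TF...F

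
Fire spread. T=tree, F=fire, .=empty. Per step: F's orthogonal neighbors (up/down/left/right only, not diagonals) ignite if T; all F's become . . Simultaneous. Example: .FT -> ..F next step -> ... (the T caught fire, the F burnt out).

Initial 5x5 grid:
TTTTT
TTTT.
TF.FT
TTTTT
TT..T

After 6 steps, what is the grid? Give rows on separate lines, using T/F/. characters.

Step 1: 6 trees catch fire, 2 burn out
  TTTTT
  TFTF.
  F...F
  TFTFT
  TT..T
Step 2: 8 trees catch fire, 6 burn out
  TFTFT
  F.F..
  .....
  F.F.F
  TF..T
Step 3: 5 trees catch fire, 8 burn out
  F.F.F
  .....
  .....
  .....
  F...F
Step 4: 0 trees catch fire, 5 burn out
  .....
  .....
  .....
  .....
  .....
Step 5: 0 trees catch fire, 0 burn out
  .....
  .....
  .....
  .....
  .....
Step 6: 0 trees catch fire, 0 burn out
  .....
  .....
  .....
  .....
  .....

.....
.....
.....
.....
.....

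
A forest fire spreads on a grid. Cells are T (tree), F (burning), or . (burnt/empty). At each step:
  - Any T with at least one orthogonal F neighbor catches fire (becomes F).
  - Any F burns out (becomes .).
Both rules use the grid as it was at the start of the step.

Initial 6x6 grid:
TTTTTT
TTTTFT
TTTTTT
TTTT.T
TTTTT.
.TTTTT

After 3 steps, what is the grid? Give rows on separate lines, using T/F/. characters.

Step 1: 4 trees catch fire, 1 burn out
  TTTTFT
  TTTF.F
  TTTTFT
  TTTT.T
  TTTTT.
  .TTTTT
Step 2: 5 trees catch fire, 4 burn out
  TTTF.F
  TTF...
  TTTF.F
  TTTT.T
  TTTTT.
  .TTTTT
Step 3: 5 trees catch fire, 5 burn out
  TTF...
  TF....
  TTF...
  TTTF.F
  TTTTT.
  .TTTTT

TTF...
TF....
TTF...
TTTF.F
TTTTT.
.TTTTT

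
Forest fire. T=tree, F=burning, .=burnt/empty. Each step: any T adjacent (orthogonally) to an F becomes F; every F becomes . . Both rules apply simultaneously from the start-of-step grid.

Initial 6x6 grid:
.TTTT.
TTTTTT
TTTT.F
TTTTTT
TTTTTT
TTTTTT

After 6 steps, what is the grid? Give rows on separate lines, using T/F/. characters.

Step 1: 2 trees catch fire, 1 burn out
  .TTTT.
  TTTTTF
  TTTT..
  TTTTTF
  TTTTTT
  TTTTTT
Step 2: 3 trees catch fire, 2 burn out
  .TTTT.
  TTTTF.
  TTTT..
  TTTTF.
  TTTTTF
  TTTTTT
Step 3: 5 trees catch fire, 3 burn out
  .TTTF.
  TTTF..
  TTTT..
  TTTF..
  TTTTF.
  TTTTTF
Step 4: 6 trees catch fire, 5 burn out
  .TTF..
  TTF...
  TTTF..
  TTF...
  TTTF..
  TTTTF.
Step 5: 6 trees catch fire, 6 burn out
  .TF...
  TF....
  TTF...
  TF....
  TTF...
  TTTF..
Step 6: 6 trees catch fire, 6 burn out
  .F....
  F.....
  TF....
  F.....
  TF....
  TTF...

.F....
F.....
TF....
F.....
TF....
TTF...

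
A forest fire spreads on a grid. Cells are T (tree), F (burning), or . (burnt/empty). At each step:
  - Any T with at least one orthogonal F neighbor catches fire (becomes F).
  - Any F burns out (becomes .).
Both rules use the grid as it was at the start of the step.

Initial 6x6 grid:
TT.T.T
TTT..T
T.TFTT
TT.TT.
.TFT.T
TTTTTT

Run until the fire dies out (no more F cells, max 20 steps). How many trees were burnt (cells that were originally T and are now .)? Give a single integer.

Answer: 24

Derivation:
Step 1: +6 fires, +2 burnt (F count now 6)
Step 2: +6 fires, +6 burnt (F count now 6)
Step 3: +5 fires, +6 burnt (F count now 5)
Step 4: +5 fires, +5 burnt (F count now 5)
Step 5: +2 fires, +5 burnt (F count now 2)
Step 6: +0 fires, +2 burnt (F count now 0)
Fire out after step 6
Initially T: 25, now '.': 35
Total burnt (originally-T cells now '.'): 24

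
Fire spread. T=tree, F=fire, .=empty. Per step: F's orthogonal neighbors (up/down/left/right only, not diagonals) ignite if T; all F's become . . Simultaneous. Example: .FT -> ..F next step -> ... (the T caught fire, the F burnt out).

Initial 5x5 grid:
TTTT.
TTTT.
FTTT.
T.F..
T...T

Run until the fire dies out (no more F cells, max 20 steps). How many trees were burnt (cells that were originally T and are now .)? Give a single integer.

Step 1: +4 fires, +2 burnt (F count now 4)
Step 2: +5 fires, +4 burnt (F count now 5)
Step 3: +3 fires, +5 burnt (F count now 3)
Step 4: +1 fires, +3 burnt (F count now 1)
Step 5: +0 fires, +1 burnt (F count now 0)
Fire out after step 5
Initially T: 14, now '.': 24
Total burnt (originally-T cells now '.'): 13

Answer: 13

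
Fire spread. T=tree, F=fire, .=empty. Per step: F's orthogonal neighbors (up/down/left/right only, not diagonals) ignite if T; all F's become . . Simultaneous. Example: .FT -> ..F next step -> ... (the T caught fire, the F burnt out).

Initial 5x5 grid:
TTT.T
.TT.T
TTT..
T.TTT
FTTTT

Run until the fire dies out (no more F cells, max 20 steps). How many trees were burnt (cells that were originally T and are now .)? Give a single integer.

Step 1: +2 fires, +1 burnt (F count now 2)
Step 2: +2 fires, +2 burnt (F count now 2)
Step 3: +3 fires, +2 burnt (F count now 3)
Step 4: +4 fires, +3 burnt (F count now 4)
Step 5: +3 fires, +4 burnt (F count now 3)
Step 6: +2 fires, +3 burnt (F count now 2)
Step 7: +0 fires, +2 burnt (F count now 0)
Fire out after step 7
Initially T: 18, now '.': 23
Total burnt (originally-T cells now '.'): 16

Answer: 16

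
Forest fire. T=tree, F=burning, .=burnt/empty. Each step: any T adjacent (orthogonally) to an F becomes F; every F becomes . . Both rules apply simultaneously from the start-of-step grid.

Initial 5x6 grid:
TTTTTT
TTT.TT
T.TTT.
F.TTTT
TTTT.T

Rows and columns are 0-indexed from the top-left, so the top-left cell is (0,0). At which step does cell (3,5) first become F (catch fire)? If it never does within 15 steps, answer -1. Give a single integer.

Step 1: cell (3,5)='T' (+2 fires, +1 burnt)
Step 2: cell (3,5)='T' (+2 fires, +2 burnt)
Step 3: cell (3,5)='T' (+3 fires, +2 burnt)
Step 4: cell (3,5)='T' (+4 fires, +3 burnt)
Step 5: cell (3,5)='T' (+3 fires, +4 burnt)
Step 6: cell (3,5)='T' (+3 fires, +3 burnt)
Step 7: cell (3,5)='F' (+3 fires, +3 burnt)
  -> target ignites at step 7
Step 8: cell (3,5)='.' (+3 fires, +3 burnt)
Step 9: cell (3,5)='.' (+1 fires, +3 burnt)
Step 10: cell (3,5)='.' (+0 fires, +1 burnt)
  fire out at step 10

7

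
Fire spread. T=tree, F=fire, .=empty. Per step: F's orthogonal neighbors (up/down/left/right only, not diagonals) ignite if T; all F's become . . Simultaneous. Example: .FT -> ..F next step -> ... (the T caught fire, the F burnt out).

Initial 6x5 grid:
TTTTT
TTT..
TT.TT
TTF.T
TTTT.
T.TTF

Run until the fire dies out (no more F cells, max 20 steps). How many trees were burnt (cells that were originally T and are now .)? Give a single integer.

Step 1: +3 fires, +2 burnt (F count now 3)
Step 2: +5 fires, +3 burnt (F count now 5)
Step 3: +3 fires, +5 burnt (F count now 3)
Step 4: +4 fires, +3 burnt (F count now 4)
Step 5: +2 fires, +4 burnt (F count now 2)
Step 6: +1 fires, +2 burnt (F count now 1)
Step 7: +1 fires, +1 burnt (F count now 1)
Step 8: +0 fires, +1 burnt (F count now 0)
Fire out after step 8
Initially T: 22, now '.': 27
Total burnt (originally-T cells now '.'): 19

Answer: 19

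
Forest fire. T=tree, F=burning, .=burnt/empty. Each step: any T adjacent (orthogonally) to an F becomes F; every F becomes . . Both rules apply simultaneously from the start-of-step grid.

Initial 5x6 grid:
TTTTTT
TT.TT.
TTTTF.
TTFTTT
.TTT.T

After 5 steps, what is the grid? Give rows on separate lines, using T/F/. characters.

Step 1: 7 trees catch fire, 2 burn out
  TTTTTT
  TT.TF.
  TTFF..
  TF.FFT
  .TFT.T
Step 2: 7 trees catch fire, 7 burn out
  TTTTFT
  TT.F..
  TF....
  F....F
  .F.F.T
Step 3: 5 trees catch fire, 7 burn out
  TTTF.F
  TF....
  F.....
  ......
  .....F
Step 4: 3 trees catch fire, 5 burn out
  TFF...
  F.....
  ......
  ......
  ......
Step 5: 1 trees catch fire, 3 burn out
  F.....
  ......
  ......
  ......
  ......

F.....
......
......
......
......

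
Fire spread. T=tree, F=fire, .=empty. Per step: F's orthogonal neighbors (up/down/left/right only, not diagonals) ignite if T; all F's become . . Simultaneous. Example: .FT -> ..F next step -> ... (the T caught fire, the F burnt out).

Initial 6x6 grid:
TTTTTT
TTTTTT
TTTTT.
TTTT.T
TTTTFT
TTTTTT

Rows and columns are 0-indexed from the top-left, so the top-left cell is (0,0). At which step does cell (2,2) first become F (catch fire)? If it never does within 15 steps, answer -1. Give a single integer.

Step 1: cell (2,2)='T' (+3 fires, +1 burnt)
Step 2: cell (2,2)='T' (+5 fires, +3 burnt)
Step 3: cell (2,2)='T' (+4 fires, +5 burnt)
Step 4: cell (2,2)='F' (+6 fires, +4 burnt)
  -> target ignites at step 4
Step 5: cell (2,2)='.' (+6 fires, +6 burnt)
Step 6: cell (2,2)='.' (+5 fires, +6 burnt)
Step 7: cell (2,2)='.' (+3 fires, +5 burnt)
Step 8: cell (2,2)='.' (+1 fires, +3 burnt)
Step 9: cell (2,2)='.' (+0 fires, +1 burnt)
  fire out at step 9

4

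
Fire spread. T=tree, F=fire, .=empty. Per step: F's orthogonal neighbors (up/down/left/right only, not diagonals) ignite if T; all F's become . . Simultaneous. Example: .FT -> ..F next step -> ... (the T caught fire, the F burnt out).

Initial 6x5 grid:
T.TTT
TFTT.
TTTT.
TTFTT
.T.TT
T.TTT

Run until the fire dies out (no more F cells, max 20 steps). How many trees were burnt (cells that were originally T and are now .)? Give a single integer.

Step 1: +6 fires, +2 burnt (F count now 6)
Step 2: +9 fires, +6 burnt (F count now 9)
Step 3: +3 fires, +9 burnt (F count now 3)
Step 4: +3 fires, +3 burnt (F count now 3)
Step 5: +0 fires, +3 burnt (F count now 0)
Fire out after step 5
Initially T: 22, now '.': 29
Total burnt (originally-T cells now '.'): 21

Answer: 21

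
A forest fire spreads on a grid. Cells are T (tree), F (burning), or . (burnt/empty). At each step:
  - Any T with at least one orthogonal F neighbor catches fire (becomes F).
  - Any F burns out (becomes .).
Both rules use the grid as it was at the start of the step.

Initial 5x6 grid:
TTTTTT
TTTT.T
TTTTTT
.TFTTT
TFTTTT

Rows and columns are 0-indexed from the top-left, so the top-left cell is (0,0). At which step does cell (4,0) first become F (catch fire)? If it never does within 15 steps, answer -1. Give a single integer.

Step 1: cell (4,0)='F' (+5 fires, +2 burnt)
  -> target ignites at step 1
Step 2: cell (4,0)='.' (+5 fires, +5 burnt)
Step 3: cell (4,0)='.' (+7 fires, +5 burnt)
Step 4: cell (4,0)='.' (+5 fires, +7 burnt)
Step 5: cell (4,0)='.' (+3 fires, +5 burnt)
Step 6: cell (4,0)='.' (+1 fires, +3 burnt)
Step 7: cell (4,0)='.' (+0 fires, +1 burnt)
  fire out at step 7

1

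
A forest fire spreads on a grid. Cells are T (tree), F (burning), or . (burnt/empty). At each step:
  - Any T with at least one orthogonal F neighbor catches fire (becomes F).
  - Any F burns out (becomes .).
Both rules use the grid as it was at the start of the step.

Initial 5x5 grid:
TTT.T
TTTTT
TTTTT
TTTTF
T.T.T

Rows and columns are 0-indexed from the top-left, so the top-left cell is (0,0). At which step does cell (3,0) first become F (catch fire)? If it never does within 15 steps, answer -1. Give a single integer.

Step 1: cell (3,0)='T' (+3 fires, +1 burnt)
Step 2: cell (3,0)='T' (+3 fires, +3 burnt)
Step 3: cell (3,0)='T' (+5 fires, +3 burnt)
Step 4: cell (3,0)='F' (+3 fires, +5 burnt)
  -> target ignites at step 4
Step 5: cell (3,0)='.' (+4 fires, +3 burnt)
Step 6: cell (3,0)='.' (+2 fires, +4 burnt)
Step 7: cell (3,0)='.' (+1 fires, +2 burnt)
Step 8: cell (3,0)='.' (+0 fires, +1 burnt)
  fire out at step 8

4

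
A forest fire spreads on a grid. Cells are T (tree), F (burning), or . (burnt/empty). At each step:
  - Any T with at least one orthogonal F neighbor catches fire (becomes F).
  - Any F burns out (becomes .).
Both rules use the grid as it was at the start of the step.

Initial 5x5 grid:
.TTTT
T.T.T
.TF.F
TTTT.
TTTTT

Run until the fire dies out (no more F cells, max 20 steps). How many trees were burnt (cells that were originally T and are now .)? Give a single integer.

Answer: 16

Derivation:
Step 1: +4 fires, +2 burnt (F count now 4)
Step 2: +5 fires, +4 burnt (F count now 5)
Step 3: +5 fires, +5 burnt (F count now 5)
Step 4: +2 fires, +5 burnt (F count now 2)
Step 5: +0 fires, +2 burnt (F count now 0)
Fire out after step 5
Initially T: 17, now '.': 24
Total burnt (originally-T cells now '.'): 16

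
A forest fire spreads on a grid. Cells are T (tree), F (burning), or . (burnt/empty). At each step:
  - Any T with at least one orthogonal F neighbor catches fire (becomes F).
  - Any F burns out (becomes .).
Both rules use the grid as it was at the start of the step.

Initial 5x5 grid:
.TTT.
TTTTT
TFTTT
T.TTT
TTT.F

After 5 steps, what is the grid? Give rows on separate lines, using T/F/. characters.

Step 1: 4 trees catch fire, 2 burn out
  .TTT.
  TFTTT
  F.FTT
  T.TTF
  TTT..
Step 2: 8 trees catch fire, 4 burn out
  .FTT.
  F.FTT
  ...FF
  F.FF.
  TTT..
Step 3: 5 trees catch fire, 8 burn out
  ..FT.
  ...FF
  .....
  .....
  FTF..
Step 4: 2 trees catch fire, 5 burn out
  ...F.
  .....
  .....
  .....
  .F...
Step 5: 0 trees catch fire, 2 burn out
  .....
  .....
  .....
  .....
  .....

.....
.....
.....
.....
.....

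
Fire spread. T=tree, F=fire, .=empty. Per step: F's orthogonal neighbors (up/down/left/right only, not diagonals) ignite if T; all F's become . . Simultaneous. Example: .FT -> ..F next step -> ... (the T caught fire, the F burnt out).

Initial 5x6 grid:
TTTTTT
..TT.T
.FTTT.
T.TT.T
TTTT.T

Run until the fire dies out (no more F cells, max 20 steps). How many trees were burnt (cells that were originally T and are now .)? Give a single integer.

Step 1: +1 fires, +1 burnt (F count now 1)
Step 2: +3 fires, +1 burnt (F count now 3)
Step 3: +5 fires, +3 burnt (F count now 5)
Step 4: +4 fires, +5 burnt (F count now 4)
Step 5: +3 fires, +4 burnt (F count now 3)
Step 6: +2 fires, +3 burnt (F count now 2)
Step 7: +1 fires, +2 burnt (F count now 1)
Step 8: +0 fires, +1 burnt (F count now 0)
Fire out after step 8
Initially T: 21, now '.': 28
Total burnt (originally-T cells now '.'): 19

Answer: 19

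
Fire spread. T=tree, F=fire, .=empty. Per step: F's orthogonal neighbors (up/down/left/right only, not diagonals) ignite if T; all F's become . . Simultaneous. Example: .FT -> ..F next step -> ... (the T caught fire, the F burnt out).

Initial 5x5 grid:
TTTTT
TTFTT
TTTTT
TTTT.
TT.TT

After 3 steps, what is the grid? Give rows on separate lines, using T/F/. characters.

Step 1: 4 trees catch fire, 1 burn out
  TTFTT
  TF.FT
  TTFTT
  TTTT.
  TT.TT
Step 2: 7 trees catch fire, 4 burn out
  TF.FT
  F...F
  TF.FT
  TTFT.
  TT.TT
Step 3: 6 trees catch fire, 7 burn out
  F...F
  .....
  F...F
  TF.F.
  TT.TT

F...F
.....
F...F
TF.F.
TT.TT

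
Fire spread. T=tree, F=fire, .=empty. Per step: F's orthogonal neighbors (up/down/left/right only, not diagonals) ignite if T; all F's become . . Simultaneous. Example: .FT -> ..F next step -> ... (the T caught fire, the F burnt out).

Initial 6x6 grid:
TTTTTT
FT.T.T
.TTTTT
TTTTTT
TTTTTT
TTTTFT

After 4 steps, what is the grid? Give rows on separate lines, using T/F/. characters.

Step 1: 5 trees catch fire, 2 burn out
  FTTTTT
  .F.T.T
  .TTTTT
  TTTTTT
  TTTTFT
  TTTF.F
Step 2: 6 trees catch fire, 5 burn out
  .FTTTT
  ...T.T
  .FTTTT
  TTTTFT
  TTTF.F
  TTF...
Step 3: 8 trees catch fire, 6 burn out
  ..FTTT
  ...T.T
  ..FTFT
  TFTF.F
  TTF...
  TF....
Step 4: 7 trees catch fire, 8 burn out
  ...FTT
  ...T.T
  ...F.F
  F.F...
  TF....
  F.....

...FTT
...T.T
...F.F
F.F...
TF....
F.....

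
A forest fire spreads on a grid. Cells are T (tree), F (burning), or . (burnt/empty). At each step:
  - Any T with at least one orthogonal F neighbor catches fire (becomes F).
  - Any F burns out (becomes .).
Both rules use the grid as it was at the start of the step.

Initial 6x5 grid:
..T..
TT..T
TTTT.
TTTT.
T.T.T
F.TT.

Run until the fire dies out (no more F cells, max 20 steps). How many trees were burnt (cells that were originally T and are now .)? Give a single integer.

Step 1: +1 fires, +1 burnt (F count now 1)
Step 2: +1 fires, +1 burnt (F count now 1)
Step 3: +2 fires, +1 burnt (F count now 2)
Step 4: +3 fires, +2 burnt (F count now 3)
Step 5: +4 fires, +3 burnt (F count now 4)
Step 6: +2 fires, +4 burnt (F count now 2)
Step 7: +1 fires, +2 burnt (F count now 1)
Step 8: +0 fires, +1 burnt (F count now 0)
Fire out after step 8
Initially T: 17, now '.': 27
Total burnt (originally-T cells now '.'): 14

Answer: 14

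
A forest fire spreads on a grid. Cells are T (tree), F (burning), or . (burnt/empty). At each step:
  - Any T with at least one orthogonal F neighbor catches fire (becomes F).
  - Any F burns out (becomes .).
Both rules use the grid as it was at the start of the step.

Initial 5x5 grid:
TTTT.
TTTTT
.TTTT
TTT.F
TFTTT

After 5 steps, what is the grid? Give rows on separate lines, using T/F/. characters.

Step 1: 5 trees catch fire, 2 burn out
  TTTT.
  TTTTT
  .TTTF
  TFT..
  F.FTF
Step 2: 6 trees catch fire, 5 burn out
  TTTT.
  TTTTF
  .FTF.
  F.F..
  ...F.
Step 3: 3 trees catch fire, 6 burn out
  TTTT.
  TFTF.
  ..F..
  .....
  .....
Step 4: 4 trees catch fire, 3 burn out
  TFTF.
  F.F..
  .....
  .....
  .....
Step 5: 2 trees catch fire, 4 burn out
  F.F..
  .....
  .....
  .....
  .....

F.F..
.....
.....
.....
.....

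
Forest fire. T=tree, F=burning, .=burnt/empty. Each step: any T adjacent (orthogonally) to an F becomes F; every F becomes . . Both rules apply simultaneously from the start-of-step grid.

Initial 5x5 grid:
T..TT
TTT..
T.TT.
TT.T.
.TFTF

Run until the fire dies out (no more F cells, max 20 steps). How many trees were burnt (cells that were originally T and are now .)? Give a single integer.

Answer: 12

Derivation:
Step 1: +2 fires, +2 burnt (F count now 2)
Step 2: +2 fires, +2 burnt (F count now 2)
Step 3: +2 fires, +2 burnt (F count now 2)
Step 4: +2 fires, +2 burnt (F count now 2)
Step 5: +2 fires, +2 burnt (F count now 2)
Step 6: +2 fires, +2 burnt (F count now 2)
Step 7: +0 fires, +2 burnt (F count now 0)
Fire out after step 7
Initially T: 14, now '.': 23
Total burnt (originally-T cells now '.'): 12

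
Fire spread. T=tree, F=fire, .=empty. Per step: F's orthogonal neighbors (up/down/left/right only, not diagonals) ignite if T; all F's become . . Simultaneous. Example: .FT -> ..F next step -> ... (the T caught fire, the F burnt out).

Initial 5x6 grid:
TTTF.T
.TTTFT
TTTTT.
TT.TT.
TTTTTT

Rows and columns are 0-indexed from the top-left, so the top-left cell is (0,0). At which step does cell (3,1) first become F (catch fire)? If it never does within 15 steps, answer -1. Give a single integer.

Step 1: cell (3,1)='T' (+4 fires, +2 burnt)
Step 2: cell (3,1)='T' (+5 fires, +4 burnt)
Step 3: cell (3,1)='T' (+5 fires, +5 burnt)
Step 4: cell (3,1)='T' (+3 fires, +5 burnt)
Step 5: cell (3,1)='F' (+3 fires, +3 burnt)
  -> target ignites at step 5
Step 6: cell (3,1)='.' (+2 fires, +3 burnt)
Step 7: cell (3,1)='.' (+1 fires, +2 burnt)
Step 8: cell (3,1)='.' (+0 fires, +1 burnt)
  fire out at step 8

5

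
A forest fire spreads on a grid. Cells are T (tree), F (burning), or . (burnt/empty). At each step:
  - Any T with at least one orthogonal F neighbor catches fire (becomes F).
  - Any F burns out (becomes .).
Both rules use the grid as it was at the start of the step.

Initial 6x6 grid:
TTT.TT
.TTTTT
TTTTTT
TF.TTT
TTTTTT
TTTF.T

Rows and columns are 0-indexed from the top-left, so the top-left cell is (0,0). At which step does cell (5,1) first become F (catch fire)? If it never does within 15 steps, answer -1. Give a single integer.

Step 1: cell (5,1)='T' (+5 fires, +2 burnt)
Step 2: cell (5,1)='F' (+8 fires, +5 burnt)
  -> target ignites at step 2
Step 3: cell (5,1)='.' (+6 fires, +8 burnt)
Step 4: cell (5,1)='.' (+6 fires, +6 burnt)
Step 5: cell (5,1)='.' (+2 fires, +6 burnt)
Step 6: cell (5,1)='.' (+2 fires, +2 burnt)
Step 7: cell (5,1)='.' (+1 fires, +2 burnt)
Step 8: cell (5,1)='.' (+0 fires, +1 burnt)
  fire out at step 8

2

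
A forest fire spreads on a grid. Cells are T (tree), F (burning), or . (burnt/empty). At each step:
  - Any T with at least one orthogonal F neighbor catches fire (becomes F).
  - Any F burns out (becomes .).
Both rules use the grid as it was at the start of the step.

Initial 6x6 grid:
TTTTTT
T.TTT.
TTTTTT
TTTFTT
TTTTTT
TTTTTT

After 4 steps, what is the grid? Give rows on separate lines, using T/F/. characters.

Step 1: 4 trees catch fire, 1 burn out
  TTTTTT
  T.TTT.
  TTTFTT
  TTF.FT
  TTTFTT
  TTTTTT
Step 2: 8 trees catch fire, 4 burn out
  TTTTTT
  T.TFT.
  TTF.FT
  TF...F
  TTF.FT
  TTTFTT
Step 3: 10 trees catch fire, 8 burn out
  TTTFTT
  T.F.F.
  TF...F
  F.....
  TF...F
  TTF.FT
Step 4: 6 trees catch fire, 10 burn out
  TTF.FT
  T.....
  F.....
  ......
  F.....
  TF...F

TTF.FT
T.....
F.....
......
F.....
TF...F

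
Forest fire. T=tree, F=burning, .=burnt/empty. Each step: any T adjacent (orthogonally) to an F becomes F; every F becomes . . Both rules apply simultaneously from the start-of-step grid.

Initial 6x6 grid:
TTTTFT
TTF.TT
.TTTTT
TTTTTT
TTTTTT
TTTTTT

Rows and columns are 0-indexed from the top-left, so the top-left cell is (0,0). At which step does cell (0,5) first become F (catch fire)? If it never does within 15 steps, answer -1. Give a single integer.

Step 1: cell (0,5)='F' (+6 fires, +2 burnt)
  -> target ignites at step 1
Step 2: cell (0,5)='.' (+7 fires, +6 burnt)
Step 3: cell (0,5)='.' (+6 fires, +7 burnt)
Step 4: cell (0,5)='.' (+6 fires, +6 burnt)
Step 5: cell (0,5)='.' (+5 fires, +6 burnt)
Step 6: cell (0,5)='.' (+2 fires, +5 burnt)
Step 7: cell (0,5)='.' (+0 fires, +2 burnt)
  fire out at step 7

1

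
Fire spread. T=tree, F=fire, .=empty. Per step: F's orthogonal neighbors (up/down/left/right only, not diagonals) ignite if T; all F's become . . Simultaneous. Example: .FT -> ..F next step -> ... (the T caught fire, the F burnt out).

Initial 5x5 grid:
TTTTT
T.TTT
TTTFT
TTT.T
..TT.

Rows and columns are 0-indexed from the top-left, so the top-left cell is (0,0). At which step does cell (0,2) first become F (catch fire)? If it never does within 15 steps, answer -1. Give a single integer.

Step 1: cell (0,2)='T' (+3 fires, +1 burnt)
Step 2: cell (0,2)='T' (+6 fires, +3 burnt)
Step 3: cell (0,2)='F' (+5 fires, +6 burnt)
  -> target ignites at step 3
Step 4: cell (0,2)='.' (+4 fires, +5 burnt)
Step 5: cell (0,2)='.' (+1 fires, +4 burnt)
Step 6: cell (0,2)='.' (+0 fires, +1 burnt)
  fire out at step 6

3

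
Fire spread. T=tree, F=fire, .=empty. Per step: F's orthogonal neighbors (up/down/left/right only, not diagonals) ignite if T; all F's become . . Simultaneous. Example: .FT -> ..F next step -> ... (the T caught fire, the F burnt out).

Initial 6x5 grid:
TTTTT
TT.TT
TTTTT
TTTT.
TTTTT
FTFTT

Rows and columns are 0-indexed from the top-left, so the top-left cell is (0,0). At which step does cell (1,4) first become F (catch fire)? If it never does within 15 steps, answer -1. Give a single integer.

Step 1: cell (1,4)='T' (+4 fires, +2 burnt)
Step 2: cell (1,4)='T' (+5 fires, +4 burnt)
Step 3: cell (1,4)='T' (+5 fires, +5 burnt)
Step 4: cell (1,4)='T' (+3 fires, +5 burnt)
Step 5: cell (1,4)='T' (+4 fires, +3 burnt)
Step 6: cell (1,4)='F' (+3 fires, +4 burnt)
  -> target ignites at step 6
Step 7: cell (1,4)='.' (+2 fires, +3 burnt)
Step 8: cell (1,4)='.' (+0 fires, +2 burnt)
  fire out at step 8

6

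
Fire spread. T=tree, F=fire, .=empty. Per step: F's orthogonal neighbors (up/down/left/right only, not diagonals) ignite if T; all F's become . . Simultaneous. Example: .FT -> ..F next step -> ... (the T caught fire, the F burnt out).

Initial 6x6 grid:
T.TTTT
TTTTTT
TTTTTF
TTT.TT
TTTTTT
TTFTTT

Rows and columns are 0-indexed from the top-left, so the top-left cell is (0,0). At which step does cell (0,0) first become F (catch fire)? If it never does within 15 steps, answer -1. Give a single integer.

Step 1: cell (0,0)='T' (+6 fires, +2 burnt)
Step 2: cell (0,0)='T' (+10 fires, +6 burnt)
Step 3: cell (0,0)='T' (+7 fires, +10 burnt)
Step 4: cell (0,0)='T' (+4 fires, +7 burnt)
Step 5: cell (0,0)='T' (+3 fires, +4 burnt)
Step 6: cell (0,0)='T' (+1 fires, +3 burnt)
Step 7: cell (0,0)='F' (+1 fires, +1 burnt)
  -> target ignites at step 7
Step 8: cell (0,0)='.' (+0 fires, +1 burnt)
  fire out at step 8

7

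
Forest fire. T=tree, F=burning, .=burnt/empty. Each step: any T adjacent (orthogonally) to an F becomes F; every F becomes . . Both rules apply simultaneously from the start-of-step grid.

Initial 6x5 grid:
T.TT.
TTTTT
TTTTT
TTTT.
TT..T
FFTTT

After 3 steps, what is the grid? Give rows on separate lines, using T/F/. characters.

Step 1: 3 trees catch fire, 2 burn out
  T.TT.
  TTTTT
  TTTTT
  TTTT.
  FF..T
  ..FTT
Step 2: 3 trees catch fire, 3 burn out
  T.TT.
  TTTTT
  TTTTT
  FFTT.
  ....T
  ...FT
Step 3: 4 trees catch fire, 3 burn out
  T.TT.
  TTTTT
  FFTTT
  ..FT.
  ....T
  ....F

T.TT.
TTTTT
FFTTT
..FT.
....T
....F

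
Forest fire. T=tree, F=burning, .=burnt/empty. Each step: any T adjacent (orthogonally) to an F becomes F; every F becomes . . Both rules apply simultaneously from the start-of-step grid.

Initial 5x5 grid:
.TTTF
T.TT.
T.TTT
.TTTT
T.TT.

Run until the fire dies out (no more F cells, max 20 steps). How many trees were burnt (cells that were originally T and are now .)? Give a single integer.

Answer: 14

Derivation:
Step 1: +1 fires, +1 burnt (F count now 1)
Step 2: +2 fires, +1 burnt (F count now 2)
Step 3: +3 fires, +2 burnt (F count now 3)
Step 4: +3 fires, +3 burnt (F count now 3)
Step 5: +3 fires, +3 burnt (F count now 3)
Step 6: +2 fires, +3 burnt (F count now 2)
Step 7: +0 fires, +2 burnt (F count now 0)
Fire out after step 7
Initially T: 17, now '.': 22
Total burnt (originally-T cells now '.'): 14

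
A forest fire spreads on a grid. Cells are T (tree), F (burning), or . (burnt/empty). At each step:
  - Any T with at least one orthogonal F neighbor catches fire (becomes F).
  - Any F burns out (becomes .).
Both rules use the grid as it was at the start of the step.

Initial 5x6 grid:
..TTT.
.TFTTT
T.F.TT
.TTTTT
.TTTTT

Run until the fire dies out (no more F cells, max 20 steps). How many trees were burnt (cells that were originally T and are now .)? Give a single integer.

Answer: 19

Derivation:
Step 1: +4 fires, +2 burnt (F count now 4)
Step 2: +5 fires, +4 burnt (F count now 5)
Step 3: +6 fires, +5 burnt (F count now 6)
Step 4: +3 fires, +6 burnt (F count now 3)
Step 5: +1 fires, +3 burnt (F count now 1)
Step 6: +0 fires, +1 burnt (F count now 0)
Fire out after step 6
Initially T: 20, now '.': 29
Total burnt (originally-T cells now '.'): 19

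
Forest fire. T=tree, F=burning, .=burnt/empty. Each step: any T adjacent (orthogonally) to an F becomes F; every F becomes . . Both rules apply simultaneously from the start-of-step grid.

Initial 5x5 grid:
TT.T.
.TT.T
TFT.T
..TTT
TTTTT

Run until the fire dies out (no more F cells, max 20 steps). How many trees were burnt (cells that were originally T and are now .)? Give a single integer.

Answer: 16

Derivation:
Step 1: +3 fires, +1 burnt (F count now 3)
Step 2: +3 fires, +3 burnt (F count now 3)
Step 3: +3 fires, +3 burnt (F count now 3)
Step 4: +3 fires, +3 burnt (F count now 3)
Step 5: +3 fires, +3 burnt (F count now 3)
Step 6: +1 fires, +3 burnt (F count now 1)
Step 7: +0 fires, +1 burnt (F count now 0)
Fire out after step 7
Initially T: 17, now '.': 24
Total burnt (originally-T cells now '.'): 16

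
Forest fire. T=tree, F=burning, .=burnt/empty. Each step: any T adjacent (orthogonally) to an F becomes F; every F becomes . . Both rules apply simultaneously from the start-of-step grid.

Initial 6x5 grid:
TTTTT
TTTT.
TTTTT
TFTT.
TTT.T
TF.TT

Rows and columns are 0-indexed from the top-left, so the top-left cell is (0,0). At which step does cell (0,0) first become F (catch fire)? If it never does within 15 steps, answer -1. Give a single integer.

Step 1: cell (0,0)='T' (+5 fires, +2 burnt)
Step 2: cell (0,0)='T' (+6 fires, +5 burnt)
Step 3: cell (0,0)='T' (+4 fires, +6 burnt)
Step 4: cell (0,0)='F' (+4 fires, +4 burnt)
  -> target ignites at step 4
Step 5: cell (0,0)='.' (+1 fires, +4 burnt)
Step 6: cell (0,0)='.' (+1 fires, +1 burnt)
Step 7: cell (0,0)='.' (+0 fires, +1 burnt)
  fire out at step 7

4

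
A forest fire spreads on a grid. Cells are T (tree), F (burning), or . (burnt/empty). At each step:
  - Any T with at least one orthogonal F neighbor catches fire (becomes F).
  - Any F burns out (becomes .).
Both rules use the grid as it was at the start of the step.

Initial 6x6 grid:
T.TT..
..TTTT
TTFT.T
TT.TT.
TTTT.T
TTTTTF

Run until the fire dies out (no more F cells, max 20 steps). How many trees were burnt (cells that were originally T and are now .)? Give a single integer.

Step 1: +5 fires, +2 burnt (F count now 5)
Step 2: +6 fires, +5 burnt (F count now 6)
Step 3: +7 fires, +6 burnt (F count now 7)
Step 4: +4 fires, +7 burnt (F count now 4)
Step 5: +2 fires, +4 burnt (F count now 2)
Step 6: +0 fires, +2 burnt (F count now 0)
Fire out after step 6
Initially T: 25, now '.': 35
Total burnt (originally-T cells now '.'): 24

Answer: 24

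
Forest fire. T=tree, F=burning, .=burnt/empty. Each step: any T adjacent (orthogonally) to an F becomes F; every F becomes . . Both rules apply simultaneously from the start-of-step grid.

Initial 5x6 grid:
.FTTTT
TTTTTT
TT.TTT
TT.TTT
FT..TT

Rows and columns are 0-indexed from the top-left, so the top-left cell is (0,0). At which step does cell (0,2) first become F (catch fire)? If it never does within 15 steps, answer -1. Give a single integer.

Step 1: cell (0,2)='F' (+4 fires, +2 burnt)
  -> target ignites at step 1
Step 2: cell (0,2)='.' (+6 fires, +4 burnt)
Step 3: cell (0,2)='.' (+2 fires, +6 burnt)
Step 4: cell (0,2)='.' (+3 fires, +2 burnt)
Step 5: cell (0,2)='.' (+3 fires, +3 burnt)
Step 6: cell (0,2)='.' (+2 fires, +3 burnt)
Step 7: cell (0,2)='.' (+2 fires, +2 burnt)
Step 8: cell (0,2)='.' (+1 fires, +2 burnt)
Step 9: cell (0,2)='.' (+0 fires, +1 burnt)
  fire out at step 9

1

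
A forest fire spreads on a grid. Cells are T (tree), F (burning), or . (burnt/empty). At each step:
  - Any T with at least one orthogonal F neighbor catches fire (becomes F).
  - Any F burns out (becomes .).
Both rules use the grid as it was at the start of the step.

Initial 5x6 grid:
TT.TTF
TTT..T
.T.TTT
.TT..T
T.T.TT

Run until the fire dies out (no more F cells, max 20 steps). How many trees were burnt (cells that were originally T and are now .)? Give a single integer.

Step 1: +2 fires, +1 burnt (F count now 2)
Step 2: +2 fires, +2 burnt (F count now 2)
Step 3: +2 fires, +2 burnt (F count now 2)
Step 4: +2 fires, +2 burnt (F count now 2)
Step 5: +1 fires, +2 burnt (F count now 1)
Step 6: +0 fires, +1 burnt (F count now 0)
Fire out after step 6
Initially T: 19, now '.': 20
Total burnt (originally-T cells now '.'): 9

Answer: 9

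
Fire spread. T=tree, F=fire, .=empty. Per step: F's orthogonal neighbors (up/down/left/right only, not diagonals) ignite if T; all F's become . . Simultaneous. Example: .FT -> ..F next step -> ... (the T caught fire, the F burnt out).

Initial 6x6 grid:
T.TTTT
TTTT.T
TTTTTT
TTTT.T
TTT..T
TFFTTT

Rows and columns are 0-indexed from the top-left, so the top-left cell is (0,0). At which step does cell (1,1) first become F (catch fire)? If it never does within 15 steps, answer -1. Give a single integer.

Step 1: cell (1,1)='T' (+4 fires, +2 burnt)
Step 2: cell (1,1)='T' (+4 fires, +4 burnt)
Step 3: cell (1,1)='T' (+5 fires, +4 burnt)
Step 4: cell (1,1)='F' (+5 fires, +5 burnt)
  -> target ignites at step 4
Step 5: cell (1,1)='.' (+5 fires, +5 burnt)
Step 6: cell (1,1)='.' (+3 fires, +5 burnt)
Step 7: cell (1,1)='.' (+2 fires, +3 burnt)
Step 8: cell (1,1)='.' (+1 fires, +2 burnt)
Step 9: cell (1,1)='.' (+0 fires, +1 burnt)
  fire out at step 9

4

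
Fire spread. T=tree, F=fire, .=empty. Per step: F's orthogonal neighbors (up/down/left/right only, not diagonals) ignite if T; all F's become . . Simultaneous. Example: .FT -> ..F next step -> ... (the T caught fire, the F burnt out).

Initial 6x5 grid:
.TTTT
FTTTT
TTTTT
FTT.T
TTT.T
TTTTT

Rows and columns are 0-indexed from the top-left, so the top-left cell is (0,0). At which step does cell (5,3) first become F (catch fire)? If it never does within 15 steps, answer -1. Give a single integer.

Step 1: cell (5,3)='T' (+4 fires, +2 burnt)
Step 2: cell (5,3)='T' (+6 fires, +4 burnt)
Step 3: cell (5,3)='T' (+5 fires, +6 burnt)
Step 4: cell (5,3)='T' (+4 fires, +5 burnt)
Step 5: cell (5,3)='F' (+3 fires, +4 burnt)
  -> target ignites at step 5
Step 6: cell (5,3)='.' (+2 fires, +3 burnt)
Step 7: cell (5,3)='.' (+1 fires, +2 burnt)
Step 8: cell (5,3)='.' (+0 fires, +1 burnt)
  fire out at step 8

5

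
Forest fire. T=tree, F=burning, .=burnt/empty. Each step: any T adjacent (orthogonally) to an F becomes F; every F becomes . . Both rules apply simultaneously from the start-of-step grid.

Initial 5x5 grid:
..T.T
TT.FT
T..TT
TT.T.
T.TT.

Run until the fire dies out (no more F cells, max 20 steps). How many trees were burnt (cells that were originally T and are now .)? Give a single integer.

Answer: 7

Derivation:
Step 1: +2 fires, +1 burnt (F count now 2)
Step 2: +3 fires, +2 burnt (F count now 3)
Step 3: +1 fires, +3 burnt (F count now 1)
Step 4: +1 fires, +1 burnt (F count now 1)
Step 5: +0 fires, +1 burnt (F count now 0)
Fire out after step 5
Initially T: 14, now '.': 18
Total burnt (originally-T cells now '.'): 7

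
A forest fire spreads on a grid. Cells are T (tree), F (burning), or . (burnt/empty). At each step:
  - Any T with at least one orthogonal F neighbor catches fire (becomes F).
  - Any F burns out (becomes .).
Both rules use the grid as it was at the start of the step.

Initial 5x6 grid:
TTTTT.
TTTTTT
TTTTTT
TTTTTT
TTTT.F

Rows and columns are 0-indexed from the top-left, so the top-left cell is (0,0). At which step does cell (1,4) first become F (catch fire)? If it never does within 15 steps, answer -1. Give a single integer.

Step 1: cell (1,4)='T' (+1 fires, +1 burnt)
Step 2: cell (1,4)='T' (+2 fires, +1 burnt)
Step 3: cell (1,4)='T' (+3 fires, +2 burnt)
Step 4: cell (1,4)='F' (+4 fires, +3 burnt)
  -> target ignites at step 4
Step 5: cell (1,4)='.' (+5 fires, +4 burnt)
Step 6: cell (1,4)='.' (+5 fires, +5 burnt)
Step 7: cell (1,4)='.' (+4 fires, +5 burnt)
Step 8: cell (1,4)='.' (+2 fires, +4 burnt)
Step 9: cell (1,4)='.' (+1 fires, +2 burnt)
Step 10: cell (1,4)='.' (+0 fires, +1 burnt)
  fire out at step 10

4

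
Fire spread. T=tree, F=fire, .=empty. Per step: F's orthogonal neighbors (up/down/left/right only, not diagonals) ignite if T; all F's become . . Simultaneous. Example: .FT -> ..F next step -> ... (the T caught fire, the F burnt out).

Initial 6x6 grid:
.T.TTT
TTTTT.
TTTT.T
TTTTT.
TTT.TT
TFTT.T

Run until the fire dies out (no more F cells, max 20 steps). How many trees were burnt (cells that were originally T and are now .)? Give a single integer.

Answer: 27

Derivation:
Step 1: +3 fires, +1 burnt (F count now 3)
Step 2: +4 fires, +3 burnt (F count now 4)
Step 3: +3 fires, +4 burnt (F count now 3)
Step 4: +4 fires, +3 burnt (F count now 4)
Step 5: +5 fires, +4 burnt (F count now 5)
Step 6: +2 fires, +5 burnt (F count now 2)
Step 7: +3 fires, +2 burnt (F count now 3)
Step 8: +2 fires, +3 burnt (F count now 2)
Step 9: +1 fires, +2 burnt (F count now 1)
Step 10: +0 fires, +1 burnt (F count now 0)
Fire out after step 10
Initially T: 28, now '.': 35
Total burnt (originally-T cells now '.'): 27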